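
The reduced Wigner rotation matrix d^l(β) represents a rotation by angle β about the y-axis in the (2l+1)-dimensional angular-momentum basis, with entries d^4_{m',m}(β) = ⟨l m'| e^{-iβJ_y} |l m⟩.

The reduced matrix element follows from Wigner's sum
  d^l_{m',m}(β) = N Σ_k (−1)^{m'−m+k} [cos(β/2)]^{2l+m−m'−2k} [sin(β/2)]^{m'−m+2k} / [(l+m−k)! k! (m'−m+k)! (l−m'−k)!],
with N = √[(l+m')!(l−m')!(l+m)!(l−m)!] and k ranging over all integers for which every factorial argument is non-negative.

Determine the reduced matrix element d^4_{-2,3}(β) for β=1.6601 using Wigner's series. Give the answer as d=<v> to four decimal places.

d=0.4541

d^4_{-2,3}(β=1.6601) via Wigner's sum:
With c≡cos(β/2)=0.674839 and s≡sin(β/2)=0.737965, N=[2·720·5040·1]^{1/2}=2693.993318
Admissible k: 5..6 (factorial args all ≥0)
  k=5: (−1)^0·2693.9933/(240)·0.6748^3·0.7380^5 = +0.755031
  k=6: (−1)^1·2693.9933/(720)·0.6748^1·0.7380^7 = -0.300964
d^4_{-2,3}(1.6601) = +0.755031 -0.300964 = +0.454067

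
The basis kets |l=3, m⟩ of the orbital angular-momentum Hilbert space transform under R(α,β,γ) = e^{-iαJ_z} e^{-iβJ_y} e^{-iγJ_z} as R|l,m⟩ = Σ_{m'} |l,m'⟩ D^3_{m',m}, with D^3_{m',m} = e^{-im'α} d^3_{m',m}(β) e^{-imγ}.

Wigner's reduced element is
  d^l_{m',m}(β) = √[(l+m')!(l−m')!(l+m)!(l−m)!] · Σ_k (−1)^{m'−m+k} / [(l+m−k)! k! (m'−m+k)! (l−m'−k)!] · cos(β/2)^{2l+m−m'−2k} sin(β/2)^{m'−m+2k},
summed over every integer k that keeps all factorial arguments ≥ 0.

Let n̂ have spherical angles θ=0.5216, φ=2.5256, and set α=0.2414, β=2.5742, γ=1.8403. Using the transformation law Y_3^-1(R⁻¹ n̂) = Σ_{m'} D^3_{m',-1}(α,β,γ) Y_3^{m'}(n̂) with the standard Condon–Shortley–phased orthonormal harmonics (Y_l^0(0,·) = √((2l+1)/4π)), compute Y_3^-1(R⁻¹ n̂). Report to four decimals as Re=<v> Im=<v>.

Re=0.4158 Im=-0.0842

Need the full column D^3_{m',-1} for m'=−3..3 at α=0.2414, β=2.5742, γ=1.8403.
cos(β/2)=0.279906, sin(β/2)=0.960027
d^3_{-3,-1}: single k=2 term ⇒ +0.021911;  D = -0.018363+0.011954i
d^3_{-2,-1}: k∈[1..2] ⇒ +0.005216 -0.122721 = -0.117505;  D = +0.080294-0.085792i
d^3_{-1,-1}: k∈[0..2] ⇒ +0.000481 -0.045259 +0.399310 = +0.354532;  D = -0.173354+0.309259i
d^3_{0,-1}: k∈[0..2] ⇒ -0.005714 +0.201651 -0.790717 = -0.594780;  D = +0.158362-0.573311i
d^3_{1,-1}: k∈[0..2] ⇒ +0.033944 -0.532414 +0.782892 = +0.284422;  D = -0.007992+0.284310i
d^3_{2,-1}: k∈[0..1] ⇒ -0.122721 +0.721823 = +0.599102;  D = +0.126819+0.585525i
d^3_{3,-1}: single k=0 term ⇒ +0.257754;  D = +0.113203+0.231564i
Y_3^{m'}(θ=0.5216,φ=2.5256) and Σ D·Y over m':
  (-0.0184+0.0120i)·(+0.0141-0.0496i)  (+0.0803-0.0858i)·(+0.0731+0.2075i)  (-0.1734+0.3093i)·(-0.3626-0.2567i)  (+0.1584-0.5733i)·(+0.2455+0.0000i)  (-0.0080+0.2843i)·(+0.3626-0.2567i)  (+0.1268+0.5855i)·(+0.0731-0.2075i)  (+0.1132+0.2316i)·(-0.0141-0.0496i)
Y_3^-1(R⁻¹ n̂) = +0.415835-0.084152i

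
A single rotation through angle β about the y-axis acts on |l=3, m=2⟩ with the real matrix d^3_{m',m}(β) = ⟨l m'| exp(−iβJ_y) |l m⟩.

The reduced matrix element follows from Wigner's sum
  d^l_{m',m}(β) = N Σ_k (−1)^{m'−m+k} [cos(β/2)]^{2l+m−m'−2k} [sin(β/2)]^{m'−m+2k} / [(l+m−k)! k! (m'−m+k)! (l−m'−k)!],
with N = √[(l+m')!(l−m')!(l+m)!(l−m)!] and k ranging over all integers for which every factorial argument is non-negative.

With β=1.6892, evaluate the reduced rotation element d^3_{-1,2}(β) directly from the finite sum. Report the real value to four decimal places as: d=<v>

d^3_{-1,2}(β=1.6892) via Wigner's sum:
Half-angle: c=0.664030, s=0.747706. N=√(2·24·120·1)=75.894664
k: max(0,(2)−(-1))=3 … min(3+(2),3−(-1))=4
  k=3: (−1)^0·75.8947/(12)·0.6640^3·0.7477^3 = +0.774080
  k=4: (−1)^1·75.8947/(24)·0.6640^1·0.7477^5 = -0.490728
d^3_{-1,2}(1.6892) = +0.774080 -0.490728 = +0.283352

d=0.2834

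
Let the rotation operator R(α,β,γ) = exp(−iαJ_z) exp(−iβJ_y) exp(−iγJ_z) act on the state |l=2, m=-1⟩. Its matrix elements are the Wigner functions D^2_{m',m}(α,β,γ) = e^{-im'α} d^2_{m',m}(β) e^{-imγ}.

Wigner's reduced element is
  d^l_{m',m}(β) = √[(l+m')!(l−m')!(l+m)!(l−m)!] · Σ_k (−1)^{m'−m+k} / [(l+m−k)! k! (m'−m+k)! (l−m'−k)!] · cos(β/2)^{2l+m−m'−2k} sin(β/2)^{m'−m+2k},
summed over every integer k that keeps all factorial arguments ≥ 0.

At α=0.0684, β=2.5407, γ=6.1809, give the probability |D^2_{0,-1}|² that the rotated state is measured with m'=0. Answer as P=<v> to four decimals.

P=0.3262

Split into d^2_{0,-1}(β=2.5407) × two z-phases.
With c≡cos(β/2)=0.295947 and s≡sin(β/2)=0.955204, N=[2·2·1·6]^{1/2}=4.898979
k∈{0,1} keeps every argument non-negative
  k=0: (−1)^1·4.8990/(2)·0.2959^3·0.9552^1 = -0.060647
  k=1: (−1)^2·4.8990/(2)·0.2959^1·0.9552^3 = +0.631798
d^2_{0,-1}(2.5407) = -0.060647 +0.631798 = +0.571150
|D^2_{0,-1}|² = |d^2_{0,-1}(β)|² = (+0.571150)² = 0.326213 (the z-rotation phases have unit modulus)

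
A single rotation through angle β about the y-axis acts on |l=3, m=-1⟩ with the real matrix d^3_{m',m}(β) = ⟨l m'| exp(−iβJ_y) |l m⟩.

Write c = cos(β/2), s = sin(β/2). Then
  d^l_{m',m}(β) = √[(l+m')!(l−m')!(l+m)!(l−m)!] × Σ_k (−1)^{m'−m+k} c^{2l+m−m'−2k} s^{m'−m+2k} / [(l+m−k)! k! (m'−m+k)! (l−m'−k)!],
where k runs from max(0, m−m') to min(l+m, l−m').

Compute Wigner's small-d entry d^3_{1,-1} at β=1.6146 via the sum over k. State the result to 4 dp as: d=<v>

d^3_{1,-1}(β=1.6146) via Wigner's sum:
c=cos(1.6146/2)=0.691451, s=sin(1.6146/2)=0.722423; N=√[24·2·2·24]=48.000000
k: max(0,(-1)−(1))=0 … min(3+(-1),3−(1))=2
  k=0: (−1)^2·48.0000/(8)·0.6915^4·0.7224^2 = +0.715783
  k=1: (−1)^3·48.0000/(6)·0.6915^2·0.7224^4 = -1.041788
  k=2: (−1)^4·48.0000/(48)·0.6915^0·0.7224^6 = +0.142151
d^3_{1,-1}(1.6146) = +0.715783 -1.041788 +0.142151 = -0.183855

d=-0.1839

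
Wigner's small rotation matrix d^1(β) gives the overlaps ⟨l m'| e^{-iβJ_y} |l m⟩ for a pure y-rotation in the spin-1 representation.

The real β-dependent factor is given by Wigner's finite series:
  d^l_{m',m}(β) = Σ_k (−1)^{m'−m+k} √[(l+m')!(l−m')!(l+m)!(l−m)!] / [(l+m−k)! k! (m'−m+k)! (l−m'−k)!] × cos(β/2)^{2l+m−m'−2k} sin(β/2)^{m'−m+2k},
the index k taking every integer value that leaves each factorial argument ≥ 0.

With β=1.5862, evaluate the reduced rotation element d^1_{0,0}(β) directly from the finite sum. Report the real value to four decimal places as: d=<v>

d=-0.0154

d^1_{0,0}(β=1.5862) via Wigner's sum:
With c≡cos(β/2)=0.701640 and s≡sin(β/2)=0.712532, N=[1·1·1·1]^{1/2}=1.000000
Admissible k: 0..1 (factorial args all ≥0)
  k=0: (−1)^0·1.0000/(1)·0.7016^2·0.7125^0 = +0.492298
  k=1: (−1)^1·1.0000/(1)·0.7016^0·0.7125^2 = -0.507702
d^1_{0,0}(1.5862) = +0.492298 -0.507702 = -0.015403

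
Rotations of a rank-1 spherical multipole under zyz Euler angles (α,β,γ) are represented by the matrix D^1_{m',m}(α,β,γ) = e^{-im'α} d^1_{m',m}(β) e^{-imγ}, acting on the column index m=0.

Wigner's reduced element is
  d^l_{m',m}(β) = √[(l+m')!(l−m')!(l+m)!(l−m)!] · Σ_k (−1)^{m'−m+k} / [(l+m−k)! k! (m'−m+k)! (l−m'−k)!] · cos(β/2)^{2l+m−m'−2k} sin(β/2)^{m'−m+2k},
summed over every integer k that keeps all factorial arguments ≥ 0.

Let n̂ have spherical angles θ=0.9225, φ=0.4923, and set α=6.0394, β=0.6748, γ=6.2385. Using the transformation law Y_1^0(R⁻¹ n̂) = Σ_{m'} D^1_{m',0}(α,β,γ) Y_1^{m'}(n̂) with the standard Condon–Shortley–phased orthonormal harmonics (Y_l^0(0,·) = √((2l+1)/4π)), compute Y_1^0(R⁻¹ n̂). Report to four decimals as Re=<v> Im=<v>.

Re=0.4107 Im=0.0000

Need the full column D^1_{m',0} for m'=−1..1 at α=6.0394, β=0.6748, γ=6.2385.
cos(β/2)=0.943619, sin(β/2)=0.331035
d^1_{-1,0}: single k=1 term ⇒ +0.441759;  D = +0.428696-0.106631i
d^1_{0,0}: k∈[0..1] ⇒ +0.890416 -0.109584 = +0.780832;  D = +0.780832+0.000000i
d^1_{1,0}: single k=0 term ⇒ -0.441759;  D = -0.428696-0.106631i
Y_1^{m'}(θ=0.9225,φ=0.4923) and Σ D·Y over m':
  (+0.4287-0.1066i)·(+0.2427-0.1302i)  (+0.7808+0.0000i)·(+0.2950+0.0000i)  (-0.4287-0.1066i)·(-0.2427-0.1302i)
Y_1^0(R⁻¹ n̂) = +0.410695+0.000000i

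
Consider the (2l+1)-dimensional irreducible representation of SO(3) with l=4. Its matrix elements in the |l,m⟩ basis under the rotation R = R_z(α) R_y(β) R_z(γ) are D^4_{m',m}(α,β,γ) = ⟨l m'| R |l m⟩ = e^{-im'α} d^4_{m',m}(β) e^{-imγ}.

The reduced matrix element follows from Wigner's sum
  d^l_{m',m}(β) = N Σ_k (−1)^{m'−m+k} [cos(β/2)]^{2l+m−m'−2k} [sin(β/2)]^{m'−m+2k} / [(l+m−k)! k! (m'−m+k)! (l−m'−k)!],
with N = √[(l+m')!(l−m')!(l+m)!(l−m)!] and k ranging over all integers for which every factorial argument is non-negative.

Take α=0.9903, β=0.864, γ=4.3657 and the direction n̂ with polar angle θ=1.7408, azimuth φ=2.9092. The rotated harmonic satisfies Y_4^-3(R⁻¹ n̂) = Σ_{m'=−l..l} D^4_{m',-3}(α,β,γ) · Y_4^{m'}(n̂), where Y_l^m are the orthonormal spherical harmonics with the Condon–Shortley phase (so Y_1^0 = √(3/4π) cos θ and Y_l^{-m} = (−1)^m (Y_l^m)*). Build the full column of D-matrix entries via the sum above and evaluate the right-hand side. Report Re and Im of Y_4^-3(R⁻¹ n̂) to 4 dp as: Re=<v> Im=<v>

Need the full column D^4_{m',-3} for m'=−4..4 at α=0.9903, β=0.864, γ=4.3657.
cos(β/2)=0.908130, sin(β/2)=0.418688
d^4_{-4,-3}: single k=1 term ⇒ +0.603215;  D = -0.131910-0.588616i
d^4_{-3,-3}: k∈[0..1] ⇒ +0.462578 -0.688284 = -0.225706;  D = +0.211234+0.079518i
d^4_{-2,-3}: k∈[0..1] ⇒ -0.797979 +0.508859 = -0.289120;  D = +0.233572-0.170395i
d^4_{-1,-3}: k∈[0..1] ⇒ +0.780440 -0.276486 = +0.503954;  D = +0.025070+0.503331i
d^4_{0,-3}: k∈[0..1] ⇒ -0.536384 +0.114015 = -0.422369;  D = -0.364267-0.213788i
d^4_{1,-3}: k∈[0..1] ⇒ +0.276486 -0.035262 = +0.241224;  D = +0.216195-0.106998i
d^4_{2,-3}: k∈[0..1] ⇒ -0.108164 +0.007664 = -0.100500;  D = -0.012123+0.099766i
d^4_{3,-3}: k∈[0..1] ⇒ +0.031098 -0.000944 = +0.030154;  D = -0.023035-0.019459i
d^4_{4,-3}: single k=0 term ⇒ -0.005793;  D = +0.005553-0.001650i
Y_4^{m'}(θ=1.7408,φ=2.9092) and Σ D·Y over m':
  (-0.1319-0.5886i)·(+0.2498+0.3346i)  (+0.2112+0.0795i)·(+0.1554+0.1302i)  (+0.2336-0.1704i)·(-0.2323-0.1165i)  (+0.0251+0.5033i)·(-0.2149-0.0509i)  (-0.3643-0.2138i)·(+0.2296+0.0000i)  (+0.2162-0.1070i)·(+0.2149-0.0509i)  (-0.0121+0.0998i)·(-0.2323+0.1165i)  (-0.0230-0.0195i)·(-0.1554+0.1302i)  (+0.0056-0.0017i)·(+0.2498-0.3346i)
Y_4^-3(R⁻¹ n̂) = +0.088158-0.358276i

Re=0.0882 Im=-0.3583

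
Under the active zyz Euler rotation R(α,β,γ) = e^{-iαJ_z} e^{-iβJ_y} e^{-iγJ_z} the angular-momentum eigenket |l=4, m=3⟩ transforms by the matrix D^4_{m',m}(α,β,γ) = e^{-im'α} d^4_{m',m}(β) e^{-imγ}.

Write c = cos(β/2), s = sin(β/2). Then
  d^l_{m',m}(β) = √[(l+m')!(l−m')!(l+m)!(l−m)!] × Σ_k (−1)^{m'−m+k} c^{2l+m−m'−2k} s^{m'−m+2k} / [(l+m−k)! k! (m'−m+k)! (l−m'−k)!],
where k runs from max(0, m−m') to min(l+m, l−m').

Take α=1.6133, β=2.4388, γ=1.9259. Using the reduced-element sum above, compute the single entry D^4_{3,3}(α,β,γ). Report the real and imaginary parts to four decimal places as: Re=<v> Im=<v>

Split into d^4_{3,3}(β=2.4388) × two z-phases.
With c≡cos(β/2)=0.344209 and s≡sin(β/2)=0.938893, N=[5040·1·5040·1]^{1/2}=5040.000000
The bounds max(0,m−m')=0 and min(l+m,l−m')=1 give 2 terms
  k=0: (−1)^0·5040.0000/(5040)·0.3442^8·0.9389^0 = +0.000197
  k=1: (−1)^1·5040.0000/(720)·0.3442^6·0.9389^2 = -0.010263
d^4_{3,3}(2.4388) = +0.000197 -0.010263 = -0.010066
D = (+0.127166+0.991881i)·(-0.010066)·(+0.874940+0.484232i) = +0.003715-0.009355i

Re=0.0037 Im=-0.0094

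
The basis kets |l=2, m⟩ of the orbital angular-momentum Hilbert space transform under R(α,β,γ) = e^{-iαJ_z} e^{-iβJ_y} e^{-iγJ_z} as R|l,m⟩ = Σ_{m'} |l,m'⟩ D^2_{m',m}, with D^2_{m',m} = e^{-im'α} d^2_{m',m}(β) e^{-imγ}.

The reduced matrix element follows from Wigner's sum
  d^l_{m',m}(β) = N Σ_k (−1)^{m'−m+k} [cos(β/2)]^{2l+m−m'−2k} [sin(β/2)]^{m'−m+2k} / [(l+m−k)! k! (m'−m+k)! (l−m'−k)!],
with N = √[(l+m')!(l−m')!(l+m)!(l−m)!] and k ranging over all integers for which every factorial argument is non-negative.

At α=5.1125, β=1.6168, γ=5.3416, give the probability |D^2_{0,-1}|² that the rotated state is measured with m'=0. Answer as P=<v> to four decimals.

P=0.0032

First d^2_{0,-1}(β=1.6168), then the phase factors e^{-i(0)α} and e^{-i(-1)γ}:
With c≡cos(β/2)=0.690656 and s≡sin(β/2)=0.723183, N=[2·2·1·6]^{1/2}=4.898979
k: max(0,(-1)−(0))=0 … min(2+(-1),2−(0))=1
  k=0: (−1)^1·4.8990/(2)·0.6907^3·0.7232^1 = -0.583593
  k=1: (−1)^2·4.8990/(2)·0.6907^1·0.7232^3 = +0.639856
d^2_{0,-1}(1.6168) = -0.583593 +0.639856 = +0.056263
|D^2_{0,-1}|² = |d^2_{0,-1}(β)|² = (+0.056263)² = 0.003166 (the z-rotation phases have unit modulus)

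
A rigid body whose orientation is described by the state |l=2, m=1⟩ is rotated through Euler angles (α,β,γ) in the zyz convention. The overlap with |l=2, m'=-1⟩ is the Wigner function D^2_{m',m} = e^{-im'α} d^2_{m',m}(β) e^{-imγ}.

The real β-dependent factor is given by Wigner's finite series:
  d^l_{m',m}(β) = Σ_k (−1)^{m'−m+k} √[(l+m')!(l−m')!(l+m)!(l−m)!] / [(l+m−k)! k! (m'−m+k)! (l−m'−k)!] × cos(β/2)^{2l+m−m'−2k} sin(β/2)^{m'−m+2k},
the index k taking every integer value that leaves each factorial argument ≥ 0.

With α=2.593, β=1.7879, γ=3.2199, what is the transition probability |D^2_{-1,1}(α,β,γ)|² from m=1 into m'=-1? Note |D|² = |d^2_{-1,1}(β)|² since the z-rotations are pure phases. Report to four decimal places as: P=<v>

D^2_{-1,1}(2.593,1.7879,3.2199) = e^{-i·-1·2.593}·d^2_{-1,1}(1.7879)·e^{-i·1·3.2199}. Compute d first:
c=cos(1.7879/2)=0.626338, s=sin(1.7879/2)=0.779552; N=√[1·6·6·1]=6.000000
Admissible k: 2..3 (factorial args all ≥0)
  k=2: (−1)^0·6.0000/(2)·0.6263^2·0.7796^2 = +0.715201
  k=3: (−1)^1·6.0000/(6)·0.6263^0·0.7796^4 = -0.369301
d^2_{-1,1}(1.7879) = +0.715201 -0.369301 = +0.345901
|D^2_{-1,1}|² = |d^2_{-1,1}(β)|² = (+0.345901)² = 0.119647 (the z-rotation phases have unit modulus)

P=0.1196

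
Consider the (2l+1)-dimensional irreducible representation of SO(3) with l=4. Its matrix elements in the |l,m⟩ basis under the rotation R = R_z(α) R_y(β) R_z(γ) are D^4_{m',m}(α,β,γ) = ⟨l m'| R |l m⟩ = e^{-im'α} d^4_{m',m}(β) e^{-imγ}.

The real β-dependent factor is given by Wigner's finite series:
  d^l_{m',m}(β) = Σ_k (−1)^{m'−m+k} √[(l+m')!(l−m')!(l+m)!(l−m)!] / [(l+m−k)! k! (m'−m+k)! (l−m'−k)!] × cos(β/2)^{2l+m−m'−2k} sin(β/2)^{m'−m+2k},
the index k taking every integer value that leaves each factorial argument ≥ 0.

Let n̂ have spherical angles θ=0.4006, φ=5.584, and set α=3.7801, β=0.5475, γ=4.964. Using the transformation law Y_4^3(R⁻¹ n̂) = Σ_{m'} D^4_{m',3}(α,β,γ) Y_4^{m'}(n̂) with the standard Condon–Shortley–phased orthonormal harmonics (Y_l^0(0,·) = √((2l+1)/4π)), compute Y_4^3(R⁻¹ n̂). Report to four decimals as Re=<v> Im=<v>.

Re=-0.1574 Im=0.2346

Need the full column D^4_{m',3} for m'=−4..4 at α=3.7801, β=0.5475, γ=4.964.
cos(β/2)=0.962764, sin(β/2)=0.270344
d^4_{-4,3}: single k=7 term ⇒ +0.000287;  D = +0.000280+0.000065i
d^4_{-3,3}: k∈[6..7] ⇒ +0.002533 -0.000029 = +0.002504;  D = -0.002297+0.000999i
d^4_{-2,3}: k∈[5..6] ⇒ +0.014465 -0.000380 = +0.014085;  D = +0.007025-0.012208i
d^4_{-1,3}: k∈[4..5] ⇒ +0.060710 -0.002872 = +0.057838;  D = +0.006713+0.057447i
d^4_{0,3}: k∈[3..4] ⇒ +0.193380 -0.015248 = +0.178132;  D = -0.122050-0.129749i
d^4_{1,3}: k∈[2..3] ⇒ +0.461978 -0.060710 = +0.401268;  D = +0.394966+0.070834i
d^4_{2,3}: k∈[1..2] ⇒ +0.775566 -0.183456 = +0.592110;  D = -0.530285+0.263424i
d^4_{3,3}: k∈[0..1] ⇒ +0.738173 -0.407426 = +0.330747;  D = +0.150155-0.294698i
d^4_{4,3}: single k=0 term ⇒ -0.586273;  D = -0.097609-0.578090i
Y_4^{m'}(θ=0.4006,φ=5.584) and Σ D·Y over m':
  (+0.0003+0.0001i)·(-0.0096+0.0035i)  (-0.0023+0.0010i)·(-0.0344+0.0591i)  (+0.0070-0.0122i)·(+0.0431+0.2474i)  (+0.0067+0.0574i)·(+0.3817+0.3210i)  (-0.1221-0.1297i)·(+0.2884+0.0000i)  (+0.3950+0.0708i)·(-0.3817+0.3210i)  (-0.5303+0.2634i)·(+0.0431-0.2474i)  (+0.1502-0.2947i)·(+0.0344+0.0591i)  (-0.0976-0.5781i)·(-0.0096-0.0035i)
Y_4^3(R⁻¹ n̂) = -0.157392+0.234602i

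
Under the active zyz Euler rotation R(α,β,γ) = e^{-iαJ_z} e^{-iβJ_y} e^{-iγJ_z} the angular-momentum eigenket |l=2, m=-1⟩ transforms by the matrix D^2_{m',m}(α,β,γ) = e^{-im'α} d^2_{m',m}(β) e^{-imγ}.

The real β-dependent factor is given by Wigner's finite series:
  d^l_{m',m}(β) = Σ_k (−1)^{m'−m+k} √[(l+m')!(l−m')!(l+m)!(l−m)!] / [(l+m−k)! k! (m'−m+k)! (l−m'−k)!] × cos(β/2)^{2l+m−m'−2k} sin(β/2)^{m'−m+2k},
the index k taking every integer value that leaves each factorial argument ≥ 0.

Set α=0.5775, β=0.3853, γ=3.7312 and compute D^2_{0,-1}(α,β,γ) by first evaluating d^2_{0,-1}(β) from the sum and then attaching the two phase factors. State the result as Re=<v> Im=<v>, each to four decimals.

Split into d^2_{0,-1}(β=0.3853) × two z-phases.
With c≡cos(β/2)=0.981500 and s≡sin(β/2)=0.191461, N=[2·2·1·6]^{1/2}=4.898979
The bounds max(0,m−m')=0 and min(l+m,l−m')=1 give 2 terms
  k=0: (−1)^1·4.8990/(2)·0.9815^3·0.1915^1 = -0.443431
  k=1: (−1)^2·4.8990/(2)·0.9815^1·0.1915^3 = +0.016873
d^2_{0,-1}(0.3853) = -0.443431 +0.016873 = -0.426558
D = (+1.000000+0.000000i)·(-0.426558)·(-0.831159-0.556035i) = +0.354537+0.237181i

Re=0.3545 Im=0.2372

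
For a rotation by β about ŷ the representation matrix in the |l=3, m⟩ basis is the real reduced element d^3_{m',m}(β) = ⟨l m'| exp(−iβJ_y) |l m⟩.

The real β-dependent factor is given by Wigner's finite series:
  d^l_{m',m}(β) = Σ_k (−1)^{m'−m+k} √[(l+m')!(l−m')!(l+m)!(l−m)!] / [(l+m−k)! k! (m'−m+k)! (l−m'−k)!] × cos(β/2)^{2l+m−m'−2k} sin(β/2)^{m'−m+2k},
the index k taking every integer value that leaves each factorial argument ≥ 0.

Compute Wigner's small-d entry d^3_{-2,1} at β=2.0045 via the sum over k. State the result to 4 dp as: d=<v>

d=-0.1328

d^3_{-2,1}(β=2.0045) via Wigner's sum:
With c≡cos(β/2)=0.538408 and s≡sin(β/2)=0.842685, N=[1·120·24·2]^{1/2}=75.894664
k∈{3,4} keeps every argument non-negative
  k=3: (−1)^0·75.8947/(12)·0.5384^3·0.8427^3 = +0.590689
  k=4: (−1)^1·75.8947/(24)·0.5384^1·0.8427^5 = -0.723496
d^3_{-2,1}(2.0045) = +0.590689 -0.723496 = -0.132808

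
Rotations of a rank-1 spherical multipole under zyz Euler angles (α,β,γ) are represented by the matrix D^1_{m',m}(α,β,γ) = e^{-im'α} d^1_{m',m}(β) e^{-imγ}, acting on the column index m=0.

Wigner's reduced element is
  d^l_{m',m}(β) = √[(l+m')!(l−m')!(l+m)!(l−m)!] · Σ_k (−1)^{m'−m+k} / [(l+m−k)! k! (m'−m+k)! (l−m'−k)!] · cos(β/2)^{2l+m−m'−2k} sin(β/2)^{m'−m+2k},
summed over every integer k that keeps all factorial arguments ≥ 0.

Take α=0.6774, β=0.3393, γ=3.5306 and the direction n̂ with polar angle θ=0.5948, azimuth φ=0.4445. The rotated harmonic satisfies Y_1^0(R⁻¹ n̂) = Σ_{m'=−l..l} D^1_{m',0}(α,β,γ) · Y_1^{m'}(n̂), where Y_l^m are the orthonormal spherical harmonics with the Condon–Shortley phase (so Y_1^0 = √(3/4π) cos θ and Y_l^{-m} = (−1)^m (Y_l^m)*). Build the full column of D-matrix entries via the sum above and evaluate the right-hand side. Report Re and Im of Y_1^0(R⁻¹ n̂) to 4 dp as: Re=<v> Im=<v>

Re=0.4703 Im=0.0000

Need the full column D^1_{m',0} for m'=−1..1 at α=0.6774, β=0.3393, γ=3.5306.
cos(β/2)=0.985644, sin(β/2)=0.168837
d^1_{-1,0}: single k=1 term ⇒ +0.235344;  D = +0.183381+0.147507i
d^1_{0,0}: k∈[0..1] ⇒ +0.971494 -0.028506 = +0.942988;  D = +0.942988+0.000000i
d^1_{1,0}: single k=0 term ⇒ -0.235344;  D = -0.183381+0.147507i
Y_1^{m'}(θ=0.5948,φ=0.4445) and Σ D·Y over m':
  (+0.1834+0.1475i)·(+0.1748-0.0832i)  (+0.9430+0.0000i)·(+0.4047+0.0000i)  (-0.1834+0.1475i)·(-0.1748-0.0832i)
Y_1^0(R⁻¹ n̂) = +0.470281+0.000000i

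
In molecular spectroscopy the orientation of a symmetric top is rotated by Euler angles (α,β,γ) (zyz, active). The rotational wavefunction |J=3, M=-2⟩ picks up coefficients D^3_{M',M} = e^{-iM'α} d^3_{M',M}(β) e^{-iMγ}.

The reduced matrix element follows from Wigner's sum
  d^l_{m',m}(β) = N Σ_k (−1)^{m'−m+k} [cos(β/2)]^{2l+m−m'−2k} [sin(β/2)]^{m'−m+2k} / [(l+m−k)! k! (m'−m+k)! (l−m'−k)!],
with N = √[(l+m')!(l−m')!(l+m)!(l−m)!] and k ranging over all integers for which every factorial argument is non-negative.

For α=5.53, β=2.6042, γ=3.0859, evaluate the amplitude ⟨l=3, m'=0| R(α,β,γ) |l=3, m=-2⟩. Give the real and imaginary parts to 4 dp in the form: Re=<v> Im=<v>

Re=-0.3063 Im=0.0343

Split into d^3_{0,-2}(β=2.6042) × two z-phases.
c=cos(2.6042/2)=0.265475, s=sin(2.6042/2)=0.964118; N=√[6·6·1·120]=65.726707
The bounds max(0,m−m')=0 and min(l+m,l−m')=1 give 2 terms
  k=0: (−1)^2·65.7267/(12)·0.2655^4·0.9641^2 = +0.025288
  k=1: (−1)^3·65.7267/(12)·0.2655^2·0.9641^4 = -0.333524
d^3_{0,-2}(2.6042) = +0.025288 -0.333524 = -0.308236
Attach z-rotation phases: D = e^{-i(0)(5.53)}·(-0.308236)·e^{-i(-2)(3.0859)} = -0.306326+0.034262i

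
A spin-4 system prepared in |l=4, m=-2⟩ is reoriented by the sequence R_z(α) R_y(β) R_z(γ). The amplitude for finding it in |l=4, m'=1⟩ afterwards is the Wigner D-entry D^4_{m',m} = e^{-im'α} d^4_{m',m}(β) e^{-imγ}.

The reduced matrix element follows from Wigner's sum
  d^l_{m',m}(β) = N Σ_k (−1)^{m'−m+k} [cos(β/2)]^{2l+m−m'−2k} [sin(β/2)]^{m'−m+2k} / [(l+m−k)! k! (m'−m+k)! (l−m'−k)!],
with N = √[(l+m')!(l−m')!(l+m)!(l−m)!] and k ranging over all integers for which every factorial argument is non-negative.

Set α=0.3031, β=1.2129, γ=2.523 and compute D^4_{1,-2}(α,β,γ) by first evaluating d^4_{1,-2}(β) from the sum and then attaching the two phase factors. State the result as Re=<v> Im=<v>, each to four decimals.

Re=-0.0104 Im=0.3409

First d^4_{1,-2}(β=1.2129), then the phase factors e^{-i(1)α} and e^{-i(-2)γ}:
c=cos(1.2129/2)=0.821677, s=sin(1.2129/2)=0.569954; N=√[120·6·2·720]=1018.233765
k: max(0,(-2)−(1))=0 … min(4+(-2),4−(1))=2
  k=0: (−1)^3·1018.2338/(72)·0.8217^5·0.5700^3 = -0.980707
  k=1: (−1)^4·1018.2338/(48)·0.8217^3·0.5700^5 = +0.707796
  k=2: (−1)^5·1018.2338/(240)·0.8217^1·0.5700^7 = -0.068111
d^4_{1,-2}(1.2129) = -0.980707 +0.707796 -0.068111 = -0.341021
Attach z-rotation phases: D = e^{-i(1)(0.3031)}·(-0.341021)·e^{-i(-2)(2.523)} = -0.010403+0.340862i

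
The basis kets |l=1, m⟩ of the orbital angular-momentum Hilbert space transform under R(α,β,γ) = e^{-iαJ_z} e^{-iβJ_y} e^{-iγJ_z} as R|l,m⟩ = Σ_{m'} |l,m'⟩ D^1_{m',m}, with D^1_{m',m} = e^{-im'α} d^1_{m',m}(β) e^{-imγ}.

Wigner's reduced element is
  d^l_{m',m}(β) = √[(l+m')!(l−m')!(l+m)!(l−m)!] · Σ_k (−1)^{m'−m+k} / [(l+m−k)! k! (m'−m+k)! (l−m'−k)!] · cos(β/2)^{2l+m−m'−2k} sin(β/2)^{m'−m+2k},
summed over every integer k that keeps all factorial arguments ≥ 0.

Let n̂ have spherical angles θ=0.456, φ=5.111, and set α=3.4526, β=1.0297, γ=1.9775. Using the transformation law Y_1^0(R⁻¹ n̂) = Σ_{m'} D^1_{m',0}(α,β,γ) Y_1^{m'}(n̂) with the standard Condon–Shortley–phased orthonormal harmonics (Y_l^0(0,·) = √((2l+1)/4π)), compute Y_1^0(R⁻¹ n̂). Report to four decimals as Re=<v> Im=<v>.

Re=0.2098 Im=0.0000

Need the full column D^1_{m',0} for m'=−1..1 at α=3.4526, β=1.0297, γ=1.9775.
cos(β/2)=0.870367, sin(β/2)=0.492404
d^1_{-1,0}: single k=1 term ⇒ +0.606093;  D = -0.577016-0.185475i
d^1_{0,0}: k∈[0..1] ⇒ +0.757538 -0.242462 = +0.515076;  D = +0.515076+0.000000i
d^1_{1,0}: single k=0 term ⇒ -0.606093;  D = +0.577016-0.185475i
Y_1^{m'}(θ=0.456,φ=5.111) and Σ D·Y over m':
  (-0.5770-0.1855i)·(+0.0591+0.1402i)  (+0.5151+0.0000i)·(+0.4387+0.0000i)  (+0.5770-0.1855i)·(-0.0591+0.1402i)
Y_1^0(R⁻¹ n̂) = +0.209817+0.000000i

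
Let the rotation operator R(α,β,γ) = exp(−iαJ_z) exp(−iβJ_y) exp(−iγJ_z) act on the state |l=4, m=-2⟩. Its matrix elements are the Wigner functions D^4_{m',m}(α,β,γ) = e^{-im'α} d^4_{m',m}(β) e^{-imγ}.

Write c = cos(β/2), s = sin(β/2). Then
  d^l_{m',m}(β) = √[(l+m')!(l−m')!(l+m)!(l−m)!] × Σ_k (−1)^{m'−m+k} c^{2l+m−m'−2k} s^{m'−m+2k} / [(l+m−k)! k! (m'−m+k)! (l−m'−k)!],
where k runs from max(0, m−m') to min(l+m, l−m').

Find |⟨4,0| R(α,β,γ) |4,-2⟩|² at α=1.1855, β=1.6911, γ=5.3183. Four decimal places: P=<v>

P=0.1227

First d^4_{0,-2}(β=1.6911), then the phase factors e^{-i(0)α} and e^{-i(-2)γ}:
Half-angle: c=0.663320, s=0.748336. N=√(24·24·2·720)=910.735966
k: max(0,(-2)−(0))=0 … min(4+(-2),4−(0))=2
  k=0: (−1)^2·910.7360/(96)·0.6633^6·0.7483^2 = +0.452535
  k=1: (−1)^3·910.7360/(36)·0.6633^4·0.7483^4 = -1.535920
  k=2: (−1)^4·910.7360/(96)·0.6633^2·0.7483^6 = +0.733073
d^4_{0,-2}(1.6911) = +0.452535 -1.535920 +0.733073 = -0.350312
|D^4_{0,-2}|² = |d^4_{0,-2}(β)|² = (-0.350312)² = 0.122718 (the z-rotation phases have unit modulus)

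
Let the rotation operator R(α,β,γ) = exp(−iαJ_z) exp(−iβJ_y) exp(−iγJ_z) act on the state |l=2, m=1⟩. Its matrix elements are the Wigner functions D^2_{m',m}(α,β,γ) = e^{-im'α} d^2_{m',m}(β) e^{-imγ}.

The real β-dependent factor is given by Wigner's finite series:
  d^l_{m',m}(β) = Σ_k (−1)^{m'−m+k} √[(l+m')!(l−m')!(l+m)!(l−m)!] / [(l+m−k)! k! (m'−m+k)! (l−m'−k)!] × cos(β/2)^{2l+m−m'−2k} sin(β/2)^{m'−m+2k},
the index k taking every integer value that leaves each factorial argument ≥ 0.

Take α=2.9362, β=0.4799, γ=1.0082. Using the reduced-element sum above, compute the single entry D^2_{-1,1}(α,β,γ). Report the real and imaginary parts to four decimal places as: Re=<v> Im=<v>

Re=-0.0548 Im=0.1468

Split into d^2_{-1,1}(β=0.4799) × two z-phases.
c=cos(0.4799/2)=0.971350, s=sin(0.4799/2)=0.237654; N=√[1·6·6·1]=6.000000
k: max(0,(1)−(-1))=2 … min(2+(1),2−(-1))=3
  k=2: (−1)^0·6.0000/(2)·0.9713^2·0.2377^2 = +0.159869
  k=3: (−1)^1·6.0000/(6)·0.9713^0·0.2377^4 = -0.003190
d^2_{-1,1}(0.4799) = +0.159869 -0.003190 = +0.156679
Phases: e^{-i·(-1)·2.9362}=-0.978981+0.203952i, e^{-i·(1)·1.0082}=+0.533384-0.845873i ⇒ D=-0.054784+0.146789i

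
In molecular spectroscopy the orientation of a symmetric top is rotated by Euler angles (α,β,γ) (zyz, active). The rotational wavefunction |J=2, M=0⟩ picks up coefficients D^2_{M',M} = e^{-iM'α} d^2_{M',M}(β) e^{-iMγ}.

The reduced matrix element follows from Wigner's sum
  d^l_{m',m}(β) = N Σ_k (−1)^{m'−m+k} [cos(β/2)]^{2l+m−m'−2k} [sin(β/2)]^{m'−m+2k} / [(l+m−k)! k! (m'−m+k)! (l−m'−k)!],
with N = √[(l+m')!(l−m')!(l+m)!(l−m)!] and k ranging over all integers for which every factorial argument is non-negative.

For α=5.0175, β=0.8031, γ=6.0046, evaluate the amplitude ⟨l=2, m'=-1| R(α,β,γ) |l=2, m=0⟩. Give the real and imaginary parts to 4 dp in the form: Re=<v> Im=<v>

Split into d^2_{-1,0}(β=0.8031) × two z-phases.
Half-angle: c=0.920456, s=0.390846. N=√(1·6·2·2)=4.898979
k: max(0,(0)−(-1))=1 … min(2+(0),2−(-1))=2
  k=1: (−1)^0·4.8990/(2)·0.9205^3·0.3908^1 = +0.746604
  k=2: (−1)^1·4.8990/(2)·0.9205^1·0.3908^3 = -0.134615
d^2_{-1,0}(0.8031) = +0.746604 -0.134615 = +0.611989
D = (+0.300399-0.953814i)·(+0.611989)·(+1.000000+0.000000i) = +0.183841-0.583723i

Re=0.1838 Im=-0.5837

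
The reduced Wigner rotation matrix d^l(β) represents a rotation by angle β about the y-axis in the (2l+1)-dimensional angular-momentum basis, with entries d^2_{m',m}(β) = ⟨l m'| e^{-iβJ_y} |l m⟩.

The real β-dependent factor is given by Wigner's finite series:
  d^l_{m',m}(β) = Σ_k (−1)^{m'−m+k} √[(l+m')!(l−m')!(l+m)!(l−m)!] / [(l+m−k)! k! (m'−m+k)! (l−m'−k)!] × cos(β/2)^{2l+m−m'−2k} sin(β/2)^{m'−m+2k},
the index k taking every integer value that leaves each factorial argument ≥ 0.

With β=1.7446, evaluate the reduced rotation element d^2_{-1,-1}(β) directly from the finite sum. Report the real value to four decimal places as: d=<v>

d^2_{-1,-1}(β=1.7446) via Wigner's sum:
Half-angle: c=0.643067, s=0.765810. N=√(1·6·1·6)=6.000000
The bounds max(0,m−m')=0 and min(l+m,l−m')=1 give 2 terms
  k=0: (−1)^0·6.0000/(6)·0.6431^4·0.7658^0 = +0.171011
  k=1: (−1)^1·6.0000/(2)·0.6431^2·0.7658^2 = -0.727571
d^2_{-1,-1}(1.7446) = +0.171011 -0.727571 = -0.556560

d=-0.5566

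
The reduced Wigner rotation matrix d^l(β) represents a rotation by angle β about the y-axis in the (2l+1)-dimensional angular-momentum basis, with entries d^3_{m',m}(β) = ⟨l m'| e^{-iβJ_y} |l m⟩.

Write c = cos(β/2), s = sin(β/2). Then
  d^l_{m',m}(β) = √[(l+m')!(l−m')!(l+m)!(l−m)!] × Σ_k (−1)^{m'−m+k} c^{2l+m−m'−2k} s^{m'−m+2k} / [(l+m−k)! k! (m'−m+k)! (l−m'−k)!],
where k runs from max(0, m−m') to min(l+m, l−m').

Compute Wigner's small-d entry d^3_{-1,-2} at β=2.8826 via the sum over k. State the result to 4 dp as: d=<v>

d=0.0132

d^3_{-1,-2}(β=2.8826) via Wigner's sum:
With c≡cos(β/2)=0.129135 and s≡sin(β/2)=0.991627, N=[2·24·1·120]^{1/2}=75.894664
Admissible k: 0..1 (factorial args all ≥0)
  k=0: (−1)^1·75.8947/(24)·0.1291^5·0.9916^1 = -0.000113
  k=1: (−1)^2·75.8947/(12)·0.1291^3·0.9916^3 = +0.013280
d^3_{-1,-2}(2.8826) = -0.000113 +0.013280 = +0.013168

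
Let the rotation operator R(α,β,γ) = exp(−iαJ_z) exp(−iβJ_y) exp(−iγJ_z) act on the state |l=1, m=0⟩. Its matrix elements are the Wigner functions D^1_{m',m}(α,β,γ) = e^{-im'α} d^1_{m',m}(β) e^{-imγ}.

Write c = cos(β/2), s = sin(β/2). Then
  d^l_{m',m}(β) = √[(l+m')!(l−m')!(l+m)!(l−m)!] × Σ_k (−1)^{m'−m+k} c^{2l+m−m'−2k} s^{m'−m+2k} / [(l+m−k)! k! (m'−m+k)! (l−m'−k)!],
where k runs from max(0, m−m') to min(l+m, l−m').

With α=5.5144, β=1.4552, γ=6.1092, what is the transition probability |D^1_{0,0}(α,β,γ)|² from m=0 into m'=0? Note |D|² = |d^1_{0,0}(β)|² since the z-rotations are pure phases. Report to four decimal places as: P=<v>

P=0.0133

First d^1_{0,0}(β=1.4552), then the phase factors e^{-i(0)α} and e^{-i(0)γ}:
With c≡cos(β/2)=0.746773 and s≡sin(β/2)=0.665079, N=[1·1·1·1]^{1/2}=1.000000
Admissible k: 0..1 (factorial args all ≥0)
  k=0: (−1)^0·1.0000/(1)·0.7468^2·0.6651^0 = +0.557670
  k=1: (−1)^1·1.0000/(1)·0.7468^0·0.6651^2 = -0.442330
d^1_{0,0}(1.4552) = +0.557670 -0.442330 = +0.115339
|D^1_{0,0}|² = |d^1_{0,0}(β)|² = (+0.115339)² = 0.013303 (the z-rotation phases have unit modulus)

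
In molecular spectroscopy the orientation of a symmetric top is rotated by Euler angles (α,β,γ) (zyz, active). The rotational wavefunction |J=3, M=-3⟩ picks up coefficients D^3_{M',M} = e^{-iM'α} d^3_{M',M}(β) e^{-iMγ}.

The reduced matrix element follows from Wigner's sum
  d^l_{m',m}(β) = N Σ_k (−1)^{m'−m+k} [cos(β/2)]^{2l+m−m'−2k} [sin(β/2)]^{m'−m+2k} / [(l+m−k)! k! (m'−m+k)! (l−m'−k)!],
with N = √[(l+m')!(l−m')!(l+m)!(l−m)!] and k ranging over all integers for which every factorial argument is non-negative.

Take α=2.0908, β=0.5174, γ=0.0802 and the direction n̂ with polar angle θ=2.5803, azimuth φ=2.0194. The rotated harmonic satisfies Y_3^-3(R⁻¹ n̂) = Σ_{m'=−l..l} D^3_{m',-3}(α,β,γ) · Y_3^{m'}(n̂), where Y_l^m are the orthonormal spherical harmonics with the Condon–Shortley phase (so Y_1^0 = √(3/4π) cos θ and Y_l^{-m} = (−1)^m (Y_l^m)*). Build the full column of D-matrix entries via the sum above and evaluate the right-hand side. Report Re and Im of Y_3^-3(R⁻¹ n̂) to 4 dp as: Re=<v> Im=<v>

Need the full column D^3_{m',-3} for m'=−3..3 at α=2.0908, β=0.5174, γ=0.0802.
cos(β/2)=0.966723, sin(β/2)=0.255824
d^3_{-3,-3}: single k=0 term ⇒ +0.816231;  D = +0.794772+0.185935i
d^3_{-2,-3}: single k=0 term ⇒ -0.529088;  D = +0.151390+0.506967i
d^3_{-1,-3}: single k=0 term ⇒ +0.221379;  D = -0.152610+0.160372i
d^3_{0,-3}: single k=0 term ⇒ -0.067647;  D = -0.065698-0.016119i
d^3_{1,-3}: single k=0 term ⇒ +0.015503;  D = -0.004275-0.014902i
d^3_{2,-3}: single k=0 term ⇒ -0.002595;  D = +0.001809-0.001860i
d^3_{3,-3}: single k=0 term ⇒ +0.000280;  D = +0.000272+0.000070i
Y_3^{m'}(θ=2.5803,φ=2.0194) and Σ D·Y over m':
  (+0.7948+0.1859i)·(+0.0613+0.0140i)  (+0.1514+0.5070i)·(+0.1529-0.1916i)  (-0.1526+0.1604i)·(-0.1927-0.4004i)  (-0.0657-0.0161i)·(-0.1843+0.0000i)  (-0.0043-0.0149i)·(+0.1927-0.4004i)  (+0.0018-0.0019i)·(+0.1529+0.1916i)  (+0.0003+0.0001i)·(-0.0613+0.0140i)
Y_3^-3(R⁻¹ n̂) = +0.265978+0.103147i

Re=0.2660 Im=0.1031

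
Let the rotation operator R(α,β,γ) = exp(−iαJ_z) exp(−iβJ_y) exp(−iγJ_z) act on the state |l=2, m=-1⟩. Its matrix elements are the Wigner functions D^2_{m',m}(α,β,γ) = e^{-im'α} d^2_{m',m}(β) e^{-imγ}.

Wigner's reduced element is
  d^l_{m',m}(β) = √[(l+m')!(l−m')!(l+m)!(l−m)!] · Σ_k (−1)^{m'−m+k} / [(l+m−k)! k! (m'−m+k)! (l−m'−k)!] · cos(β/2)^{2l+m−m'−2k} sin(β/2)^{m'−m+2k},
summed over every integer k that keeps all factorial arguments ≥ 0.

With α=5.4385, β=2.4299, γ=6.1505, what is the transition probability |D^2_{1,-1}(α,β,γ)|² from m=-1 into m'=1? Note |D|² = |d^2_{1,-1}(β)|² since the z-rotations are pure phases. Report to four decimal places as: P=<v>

P=0.2044

First d^2_{1,-1}(β=2.4299), then the phase factors e^{-i(1)α} and e^{-i(-1)γ}:
Half-angle: c=0.348384, s=0.937352. N=√(6·1·1·6)=6.000000
k∈{0,1} keeps every argument non-negative
  k=0: (−1)^2·6.0000/(2)·0.3484^2·0.9374^2 = +0.319921
  k=1: (−1)^3·6.0000/(6)·0.3484^0·0.9374^4 = -0.771988
d^2_{1,-1}(2.4299) = +0.319921 -0.771988 = -0.452068
|D^2_{1,-1}|² = |d^2_{1,-1}(β)|² = (-0.452068)² = 0.204365 (the z-rotation phases have unit modulus)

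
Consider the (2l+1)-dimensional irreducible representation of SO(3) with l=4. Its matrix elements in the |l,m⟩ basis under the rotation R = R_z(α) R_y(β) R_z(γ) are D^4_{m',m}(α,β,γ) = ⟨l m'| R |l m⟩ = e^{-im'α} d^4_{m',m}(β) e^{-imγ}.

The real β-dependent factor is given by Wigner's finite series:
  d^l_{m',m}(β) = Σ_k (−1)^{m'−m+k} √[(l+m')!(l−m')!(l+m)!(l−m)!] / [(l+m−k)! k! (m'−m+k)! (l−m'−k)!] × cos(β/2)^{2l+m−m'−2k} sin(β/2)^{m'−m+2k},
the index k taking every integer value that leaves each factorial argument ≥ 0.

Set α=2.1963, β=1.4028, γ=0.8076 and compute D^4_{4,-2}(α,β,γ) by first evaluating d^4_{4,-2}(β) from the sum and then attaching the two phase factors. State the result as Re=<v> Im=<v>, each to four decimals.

Re=0.1409 Im=-0.1728

Split into d^4_{4,-2}(β=1.4028) × two z-phases.
c=cos(1.4028/2)=0.763940, s=sin(1.4028/2)=0.645288; N=√[40320·1·2·720]=7619.763776
k∈{0} keeps every argument non-negative
  k=0: (−1)^6·7619.7638/(1440)·0.7639^2·0.6453^6 = +0.222955
d^4_{4,-2}(1.4028) = +0.222955
Attach z-rotation phases: D = e^{-i(4)(2.1963)}·(+0.222955)·e^{-i(-2)(0.8076)} = +0.140882-0.172804i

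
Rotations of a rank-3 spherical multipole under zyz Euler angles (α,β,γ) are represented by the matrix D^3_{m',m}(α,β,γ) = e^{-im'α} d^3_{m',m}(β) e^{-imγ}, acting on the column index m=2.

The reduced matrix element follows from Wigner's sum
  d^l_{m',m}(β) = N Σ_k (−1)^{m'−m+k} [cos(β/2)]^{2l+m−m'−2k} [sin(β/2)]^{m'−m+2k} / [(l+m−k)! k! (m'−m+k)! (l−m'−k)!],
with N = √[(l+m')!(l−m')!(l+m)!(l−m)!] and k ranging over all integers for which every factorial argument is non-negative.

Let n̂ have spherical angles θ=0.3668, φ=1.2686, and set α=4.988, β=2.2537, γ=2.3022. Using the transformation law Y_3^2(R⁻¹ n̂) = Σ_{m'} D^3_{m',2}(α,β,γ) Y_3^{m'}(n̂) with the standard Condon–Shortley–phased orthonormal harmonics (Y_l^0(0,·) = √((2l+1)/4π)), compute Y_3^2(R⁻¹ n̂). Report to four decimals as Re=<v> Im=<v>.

Re=-0.1525 Im=-0.2256

Need the full column D^3_{m',2} for m'=−3..3 at α=4.988, β=2.2537, γ=2.3022.
cos(β/2)=0.429507, sin(β/2)=0.903064
d^3_{-3,2}: single k=5 term ⇒ +0.631884;  D = -0.375315-0.508347i
d^3_{-2,2}: k∈[4..5] ⇒ +0.613456 -0.542388 = +0.071067;  D = +0.043528-0.056177i
d^3_{-1,2}: k∈[3..4] ⇒ +0.369058 -0.815759 = -0.446701;  D = -0.414236-0.167183i
d^3_{0,2}: k∈[2..3] ⇒ +0.152012 -0.672007 = -0.519996;  D = +0.056045-0.516966i
d^3_{1,2}: k∈[1..2] ⇒ +0.041741 -0.369058 = -0.327317;  D = +0.322729-0.054609i
d^3_{2,2}: k∈[0..1] ⇒ +0.006278 -0.138767 = -0.132489;  D = +0.056820+0.119687i
d^3_{3,2}: single k=0 term ⇒ -0.032333;  D = -0.024333+0.021292i
Y_3^{m'}(θ=0.3668,φ=1.2686) and Σ D·Y over m':
  (-0.3753-0.5083i)·(-0.0152+0.0119i)  (+0.0435-0.0562i)·(-0.1010-0.0697i)  (-0.4142-0.1672i)·(+0.1158-0.3714i)  (+0.0560-0.5170i)·(+0.4727+0.0000i)  (+0.3227-0.0546i)·(-0.1158-0.3714i)  (+0.0568+0.1197i)·(-0.1010+0.0697i)  (-0.0243+0.0213i)·(+0.0152+0.0119i)
Y_3^2(R⁻¹ n̂) = -0.152526-0.225610i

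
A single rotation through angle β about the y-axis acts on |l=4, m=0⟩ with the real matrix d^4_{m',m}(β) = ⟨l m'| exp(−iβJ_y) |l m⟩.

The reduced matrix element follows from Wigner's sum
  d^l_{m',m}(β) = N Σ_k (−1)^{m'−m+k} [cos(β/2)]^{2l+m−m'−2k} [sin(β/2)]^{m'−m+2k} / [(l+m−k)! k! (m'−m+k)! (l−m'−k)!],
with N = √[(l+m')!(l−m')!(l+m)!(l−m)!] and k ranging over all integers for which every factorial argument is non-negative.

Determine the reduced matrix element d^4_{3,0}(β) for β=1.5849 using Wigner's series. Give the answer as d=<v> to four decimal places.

d^4_{3,0}(β=1.5849) via Wigner's sum:
Half-angle: c=0.702103, s=0.712076. N=√(5040·1·24·24)=1703.830978
Admissible k: 0..1 (factorial args all ≥0)
  k=0: (−1)^3·1703.8310/(144)·0.7021^5·0.7121^3 = -0.728863
  k=1: (−1)^4·1703.8310/(144)·0.7021^3·0.7121^5 = +0.749716
d^4_{3,0}(1.5849) = -0.728863 +0.749716 = +0.020853

d=0.0209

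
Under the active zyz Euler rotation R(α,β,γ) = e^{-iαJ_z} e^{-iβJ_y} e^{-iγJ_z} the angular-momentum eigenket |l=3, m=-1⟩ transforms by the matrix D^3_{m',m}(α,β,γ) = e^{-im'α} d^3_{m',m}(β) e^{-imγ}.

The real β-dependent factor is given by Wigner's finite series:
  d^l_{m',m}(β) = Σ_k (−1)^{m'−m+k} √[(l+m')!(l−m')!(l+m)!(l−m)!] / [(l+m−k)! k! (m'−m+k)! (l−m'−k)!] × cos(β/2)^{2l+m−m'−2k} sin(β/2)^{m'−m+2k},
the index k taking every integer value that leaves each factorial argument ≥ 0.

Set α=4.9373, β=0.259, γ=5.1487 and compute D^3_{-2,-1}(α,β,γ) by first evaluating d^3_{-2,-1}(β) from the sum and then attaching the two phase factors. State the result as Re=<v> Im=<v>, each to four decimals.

Re=-0.2930 Im=0.2392

Split into d^3_{-2,-1}(β=0.259) × two z-phases.
c=cos(0.259/2)=0.991627, s=sin(0.259/2)=0.129138; N=√[1·120·2·24]=75.894664
k∈{1,2} keeps every argument non-negative
  k=1: (−1)^0·75.8947/(24)·0.9916^5·0.1291^1 = +0.391558
  k=2: (−1)^1·75.8947/(12)·0.9916^3·0.1291^3 = -0.013281
d^3_{-2,-1}(0.259) = +0.391558 -0.013281 = +0.378277
D = (-0.900524-0.434805i)·(+0.378277)·(+0.422599-0.906317i) = -0.293025+0.239227i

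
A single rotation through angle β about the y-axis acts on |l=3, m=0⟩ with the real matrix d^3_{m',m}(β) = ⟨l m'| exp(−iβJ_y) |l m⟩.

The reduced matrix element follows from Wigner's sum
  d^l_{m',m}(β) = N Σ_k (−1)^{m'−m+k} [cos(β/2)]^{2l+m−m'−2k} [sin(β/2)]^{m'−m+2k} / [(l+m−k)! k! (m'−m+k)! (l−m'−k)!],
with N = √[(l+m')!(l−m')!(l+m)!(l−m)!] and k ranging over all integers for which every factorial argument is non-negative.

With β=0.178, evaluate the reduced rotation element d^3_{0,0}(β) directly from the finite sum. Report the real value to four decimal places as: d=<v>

d=0.9071

d^3_{0,0}(β=0.178) via Wigner's sum:
c=cos(0.178/2)=0.996042, s=sin(0.178/2)=0.088883; N=√[6·6·6·6]=36.000000
Admissible k: 0..3 (factorial args all ≥0)
  k=0: (−1)^0·36.0000/(36)·0.9960^6·0.0889^0 = +0.976486
  k=1: (−1)^1·36.0000/(4)·0.9960^4·0.0889^2 = -0.069982
  k=2: (−1)^2·36.0000/(4)·0.9960^2·0.0889^4 = +0.000557
  k=3: (−1)^3·36.0000/(36)·0.9960^0·0.0889^6 = -0.000000
d^3_{0,0}(0.178) = +0.976486 -0.069982 +0.000557 -0.000000 = +0.907061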